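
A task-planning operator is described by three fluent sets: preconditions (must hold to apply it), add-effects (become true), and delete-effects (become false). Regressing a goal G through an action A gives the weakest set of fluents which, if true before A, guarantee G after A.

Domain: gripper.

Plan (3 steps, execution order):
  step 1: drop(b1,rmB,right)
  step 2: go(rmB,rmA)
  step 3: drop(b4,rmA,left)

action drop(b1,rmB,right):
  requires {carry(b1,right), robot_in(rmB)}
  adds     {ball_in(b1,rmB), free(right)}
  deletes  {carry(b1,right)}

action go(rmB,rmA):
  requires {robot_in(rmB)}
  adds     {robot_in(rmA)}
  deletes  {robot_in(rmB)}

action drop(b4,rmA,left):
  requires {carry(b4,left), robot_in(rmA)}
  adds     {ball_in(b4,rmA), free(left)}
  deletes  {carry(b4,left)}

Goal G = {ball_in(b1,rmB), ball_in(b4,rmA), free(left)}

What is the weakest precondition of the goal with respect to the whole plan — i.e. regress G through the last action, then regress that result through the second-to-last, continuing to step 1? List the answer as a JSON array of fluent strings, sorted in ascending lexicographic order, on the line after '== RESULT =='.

Work backward from the goal:
  through step 3 (drop(b4,rmA,left)): drop {ball_in(b4,rmA), free(left)}, keep {ball_in(b1,rmB)}, require {carry(b4,left), robot_in(rmA)}
    → {ball_in(b1,rmB), carry(b4,left), robot_in(rmA)}
  through step 2 (go(rmB,rmA)): drop {robot_in(rmA)}, keep {ball_in(b1,rmB), carry(b4,left)}, require {robot_in(rmB)}
    → {ball_in(b1,rmB), carry(b4,left), robot_in(rmB)}
  through step 1 (drop(b1,rmB,right)): drop {ball_in(b1,rmB)}, keep {carry(b4,left), robot_in(rmB)}, require {carry(b1,right), robot_in(rmB)}
    → {carry(b1,right), carry(b4,left), robot_in(rmB)}

== RESULT ==
["carry(b1,right)", "carry(b4,left)", "robot_in(rmB)"]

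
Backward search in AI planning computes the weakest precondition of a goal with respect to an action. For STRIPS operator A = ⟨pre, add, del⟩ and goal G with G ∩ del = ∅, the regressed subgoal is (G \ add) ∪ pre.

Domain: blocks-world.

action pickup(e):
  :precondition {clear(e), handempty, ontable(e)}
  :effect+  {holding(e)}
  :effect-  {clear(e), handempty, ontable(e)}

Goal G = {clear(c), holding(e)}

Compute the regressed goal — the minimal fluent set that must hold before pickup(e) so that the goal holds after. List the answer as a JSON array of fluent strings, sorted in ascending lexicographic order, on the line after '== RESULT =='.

Compute (G \ add) ∪ pre:
  G ∩ del = {}  (empty — regression defined)
  G \ add = {clear(c), holding(e)} \ {holding(e)} = {clear(c)}
  ∪ pre   = {clear(c)} ∪ {clear(e), handempty, ontable(e)}
          = {clear(c), clear(e), handempty, ontable(e)}

== RESULT ==
["clear(c)", "clear(e)", "handempty", "ontable(e)"]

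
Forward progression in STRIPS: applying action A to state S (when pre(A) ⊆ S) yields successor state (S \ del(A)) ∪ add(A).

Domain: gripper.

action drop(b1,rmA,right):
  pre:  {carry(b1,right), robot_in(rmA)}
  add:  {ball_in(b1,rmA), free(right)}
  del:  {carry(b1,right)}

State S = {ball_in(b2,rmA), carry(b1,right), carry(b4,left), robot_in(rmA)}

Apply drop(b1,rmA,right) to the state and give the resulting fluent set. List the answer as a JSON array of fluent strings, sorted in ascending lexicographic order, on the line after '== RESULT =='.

Progress:
  pre ⊆ S: {carry(b1,right), robot_in(rmA)} ⊆ S  — applicable
  S \ del = {ball_in(b2,rmA), carry(b4,left), robot_in(rmA)}
  ∪ add   = {ball_in(b1,rmA), ball_in(b2,rmA), carry(b4,left), free(right), robot_in(rmA)}

== RESULT ==
["ball_in(b1,rmA)", "ball_in(b2,rmA)", "carry(b4,left)", "free(right)", "robot_in(rmA)"]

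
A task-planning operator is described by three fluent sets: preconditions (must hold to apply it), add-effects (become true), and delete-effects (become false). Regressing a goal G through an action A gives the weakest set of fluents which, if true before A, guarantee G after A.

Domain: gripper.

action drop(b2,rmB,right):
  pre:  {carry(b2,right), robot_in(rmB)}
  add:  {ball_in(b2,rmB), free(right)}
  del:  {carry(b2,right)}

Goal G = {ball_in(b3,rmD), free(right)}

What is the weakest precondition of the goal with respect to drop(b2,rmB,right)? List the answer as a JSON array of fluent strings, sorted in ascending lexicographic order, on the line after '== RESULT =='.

Compute (G \ add) ∪ pre:
  G ∩ del = {}  (empty — regression defined)
  G \ add = {ball_in(b3,rmD), free(right)} \ {ball_in(b2,rmB), free(right)} = {ball_in(b3,rmD)}
  ∪ pre   = {ball_in(b3,rmD)} ∪ {carry(b2,right), robot_in(rmB)}
          = {ball_in(b3,rmD), carry(b2,right), robot_in(rmB)}

== RESULT ==
["ball_in(b3,rmD)", "carry(b2,right)", "robot_in(rmB)"]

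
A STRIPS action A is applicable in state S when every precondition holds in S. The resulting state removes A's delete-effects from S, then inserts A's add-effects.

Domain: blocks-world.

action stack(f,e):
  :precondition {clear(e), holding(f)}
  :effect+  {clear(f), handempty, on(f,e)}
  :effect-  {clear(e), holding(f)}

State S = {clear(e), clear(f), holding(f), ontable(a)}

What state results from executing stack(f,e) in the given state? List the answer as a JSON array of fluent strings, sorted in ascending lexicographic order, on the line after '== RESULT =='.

Progress:
  pre ⊆ S: {clear(e), holding(f)} ⊆ S  — applicable
  S \ del = {clear(f), ontable(a)}
  ∪ add   = {clear(f), handempty, on(f,e), ontable(a)}

== RESULT ==
["clear(f)", "handempty", "on(f,e)", "ontable(a)"]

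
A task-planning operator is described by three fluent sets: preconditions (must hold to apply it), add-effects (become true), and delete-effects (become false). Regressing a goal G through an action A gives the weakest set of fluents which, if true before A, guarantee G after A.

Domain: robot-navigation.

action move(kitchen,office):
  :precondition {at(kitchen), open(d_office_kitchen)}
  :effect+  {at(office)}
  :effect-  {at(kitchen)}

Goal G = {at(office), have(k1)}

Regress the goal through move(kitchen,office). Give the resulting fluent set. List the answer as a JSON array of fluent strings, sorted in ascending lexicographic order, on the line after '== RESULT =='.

Regress:
  G ∩ del = {}  (empty — regression defined)
  G \ add = {at(office), have(k1)} \ {at(office)} = {have(k1)}
  ∪ pre   = {have(k1)} ∪ {at(kitchen), open(d_office_kitchen)}
          = {at(kitchen), have(k1), open(d_office_kitchen)}

== RESULT ==
["at(kitchen)", "have(k1)", "open(d_office_kitchen)"]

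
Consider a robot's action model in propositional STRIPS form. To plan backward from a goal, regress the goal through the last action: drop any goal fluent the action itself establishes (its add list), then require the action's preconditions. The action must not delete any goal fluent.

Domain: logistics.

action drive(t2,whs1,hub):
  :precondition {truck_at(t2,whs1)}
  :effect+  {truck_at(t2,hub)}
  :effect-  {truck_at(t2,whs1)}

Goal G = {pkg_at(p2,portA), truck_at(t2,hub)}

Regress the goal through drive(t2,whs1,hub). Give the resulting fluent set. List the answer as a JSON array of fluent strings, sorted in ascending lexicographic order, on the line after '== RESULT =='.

Regress:
  G ∩ del = {}  (empty — regression defined)
  G \ add = {pkg_at(p2,portA), truck_at(t2,hub)} \ {truck_at(t2,hub)} = {pkg_at(p2,portA)}
  ∪ pre   = {pkg_at(p2,portA)} ∪ {truck_at(t2,whs1)}
          = {pkg_at(p2,portA), truck_at(t2,whs1)}

== RESULT ==
["pkg_at(p2,portA)", "truck_at(t2,whs1)"]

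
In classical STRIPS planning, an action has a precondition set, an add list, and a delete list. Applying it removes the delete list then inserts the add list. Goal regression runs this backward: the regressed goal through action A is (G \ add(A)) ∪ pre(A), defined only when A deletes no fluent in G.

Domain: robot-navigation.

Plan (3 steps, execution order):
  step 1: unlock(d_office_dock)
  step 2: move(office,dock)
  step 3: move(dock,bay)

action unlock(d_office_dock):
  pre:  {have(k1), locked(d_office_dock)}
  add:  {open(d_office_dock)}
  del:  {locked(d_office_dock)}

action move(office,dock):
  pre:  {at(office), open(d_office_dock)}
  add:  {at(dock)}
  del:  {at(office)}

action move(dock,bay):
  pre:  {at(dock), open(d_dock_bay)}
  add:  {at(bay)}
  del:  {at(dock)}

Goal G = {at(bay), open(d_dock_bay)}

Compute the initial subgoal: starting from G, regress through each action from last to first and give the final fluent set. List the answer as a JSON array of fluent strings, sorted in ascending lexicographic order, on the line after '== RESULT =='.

Regress step by step:
  through step 3 (move(dock,bay)): drop {at(bay)}, keep {open(d_dock_bay)}, require {at(dock), open(d_dock_bay)}
    → {at(dock), open(d_dock_bay)}
  through step 2 (move(office,dock)): drop {at(dock)}, keep {open(d_dock_bay)}, require {at(office), open(d_office_dock)}
    → {at(office), open(d_dock_bay), open(d_office_dock)}
  through step 1 (unlock(d_office_dock)): drop {open(d_office_dock)}, keep {at(office), open(d_dock_bay)}, require {have(k1), locked(d_office_dock)}
    → {at(office), have(k1), locked(d_office_dock), open(d_dock_bay)}

== RESULT ==
["at(office)", "have(k1)", "locked(d_office_dock)", "open(d_dock_bay)"]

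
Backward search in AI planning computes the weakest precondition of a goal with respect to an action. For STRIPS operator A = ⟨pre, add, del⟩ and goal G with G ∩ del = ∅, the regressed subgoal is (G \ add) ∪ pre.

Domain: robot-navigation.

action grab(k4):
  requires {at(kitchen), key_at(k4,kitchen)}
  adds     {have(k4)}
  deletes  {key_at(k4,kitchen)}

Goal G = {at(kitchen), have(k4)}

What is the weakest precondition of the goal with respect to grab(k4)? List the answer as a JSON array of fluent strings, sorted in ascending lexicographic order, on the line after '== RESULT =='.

Regress:
  G ∩ del = {}  (empty — regression defined)
  G \ add = {at(kitchen), have(k4)} \ {have(k4)} = {at(kitchen)}
  ∪ pre   = {at(kitchen)} ∪ {at(kitchen), key_at(k4,kitchen)}
          = {at(kitchen), key_at(k4,kitchen)}

== RESULT ==
["at(kitchen)", "key_at(k4,kitchen)"]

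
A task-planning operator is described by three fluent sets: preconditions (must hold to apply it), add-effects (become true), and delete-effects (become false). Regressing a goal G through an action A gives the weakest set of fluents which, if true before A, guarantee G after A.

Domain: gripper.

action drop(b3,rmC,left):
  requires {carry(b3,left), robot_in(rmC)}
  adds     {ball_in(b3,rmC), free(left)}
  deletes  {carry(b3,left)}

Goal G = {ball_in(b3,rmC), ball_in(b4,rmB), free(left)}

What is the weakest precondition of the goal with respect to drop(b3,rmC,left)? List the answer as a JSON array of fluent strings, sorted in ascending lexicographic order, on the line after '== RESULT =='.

Regress:
  G ∩ del = {}  (empty — regression defined)
  G \ add = {ball_in(b3,rmC), ball_in(b4,rmB), free(left)} \ {ball_in(b3,rmC), free(left)} = {ball_in(b4,rmB)}
  ∪ pre   = {ball_in(b4,rmB)} ∪ {carry(b3,left), robot_in(rmC)}
          = {ball_in(b4,rmB), carry(b3,left), robot_in(rmC)}

== RESULT ==
["ball_in(b4,rmB)", "carry(b3,left)", "robot_in(rmC)"]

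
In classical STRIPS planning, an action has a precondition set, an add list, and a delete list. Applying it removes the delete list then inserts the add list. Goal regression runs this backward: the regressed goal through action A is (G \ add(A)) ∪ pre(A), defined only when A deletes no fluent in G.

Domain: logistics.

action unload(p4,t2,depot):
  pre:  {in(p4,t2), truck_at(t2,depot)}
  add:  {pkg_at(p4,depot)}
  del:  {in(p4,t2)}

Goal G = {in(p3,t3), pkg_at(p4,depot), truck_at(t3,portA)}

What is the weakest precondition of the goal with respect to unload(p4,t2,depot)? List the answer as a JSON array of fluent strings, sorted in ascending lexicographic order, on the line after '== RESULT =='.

Regress:
  G ∩ del = {}  (empty — regression defined)
  G \ add = {in(p3,t3), pkg_at(p4,depot), truck_at(t3,portA)} \ {pkg_at(p4,depot)} = {in(p3,t3), truck_at(t3,portA)}
  ∪ pre   = {in(p3,t3), truck_at(t3,portA)} ∪ {in(p4,t2), truck_at(t2,depot)}
          = {in(p3,t3), in(p4,t2), truck_at(t2,depot), truck_at(t3,portA)}

== RESULT ==
["in(p3,t3)", "in(p4,t2)", "truck_at(t2,depot)", "truck_at(t3,portA)"]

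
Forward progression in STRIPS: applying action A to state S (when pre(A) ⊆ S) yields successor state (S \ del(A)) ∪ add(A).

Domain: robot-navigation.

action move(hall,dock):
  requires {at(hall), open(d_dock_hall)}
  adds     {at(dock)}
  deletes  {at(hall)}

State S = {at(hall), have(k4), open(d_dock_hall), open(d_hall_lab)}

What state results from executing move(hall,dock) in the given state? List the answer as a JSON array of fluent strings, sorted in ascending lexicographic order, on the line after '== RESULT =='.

Compute (S \ del) ∪ add:
  pre ⊆ S: {at(hall), open(d_dock_hall)} ⊆ S  — applicable
  S \ del = {have(k4), open(d_dock_hall), open(d_hall_lab)}
  ∪ add   = {at(dock), have(k4), open(d_dock_hall), open(d_hall_lab)}

== RESULT ==
["at(dock)", "have(k4)", "open(d_dock_hall)", "open(d_hall_lab)"]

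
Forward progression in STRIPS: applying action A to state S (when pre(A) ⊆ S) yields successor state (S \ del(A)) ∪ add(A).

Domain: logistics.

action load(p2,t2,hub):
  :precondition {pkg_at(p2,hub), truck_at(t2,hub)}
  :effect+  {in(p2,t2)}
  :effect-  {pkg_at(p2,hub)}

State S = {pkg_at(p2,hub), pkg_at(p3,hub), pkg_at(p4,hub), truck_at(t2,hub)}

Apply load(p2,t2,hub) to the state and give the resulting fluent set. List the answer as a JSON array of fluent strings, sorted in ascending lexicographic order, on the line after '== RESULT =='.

Compute (S \ del) ∪ add:
  pre ⊆ S: {pkg_at(p2,hub), truck_at(t2,hub)} ⊆ S  — applicable
  S \ del = {pkg_at(p3,hub), pkg_at(p4,hub), truck_at(t2,hub)}
  ∪ add   = {in(p2,t2), pkg_at(p3,hub), pkg_at(p4,hub), truck_at(t2,hub)}

== RESULT ==
["in(p2,t2)", "pkg_at(p3,hub)", "pkg_at(p4,hub)", "truck_at(t2,hub)"]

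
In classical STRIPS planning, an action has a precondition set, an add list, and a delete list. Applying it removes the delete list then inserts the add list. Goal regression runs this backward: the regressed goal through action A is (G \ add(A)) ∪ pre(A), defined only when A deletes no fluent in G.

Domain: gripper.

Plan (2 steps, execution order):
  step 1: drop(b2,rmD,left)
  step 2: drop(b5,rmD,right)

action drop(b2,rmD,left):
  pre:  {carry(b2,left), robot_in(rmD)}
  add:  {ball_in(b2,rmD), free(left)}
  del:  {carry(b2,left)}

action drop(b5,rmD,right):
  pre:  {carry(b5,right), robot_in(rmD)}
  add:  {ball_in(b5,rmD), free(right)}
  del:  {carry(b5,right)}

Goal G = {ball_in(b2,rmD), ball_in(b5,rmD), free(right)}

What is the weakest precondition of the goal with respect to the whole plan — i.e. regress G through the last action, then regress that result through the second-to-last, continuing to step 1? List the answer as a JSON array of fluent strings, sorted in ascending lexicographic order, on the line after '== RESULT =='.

Regress step by step:
  through step 2 (drop(b5,rmD,right)): drop {ball_in(b5,rmD), free(right)}, keep {ball_in(b2,rmD)}, require {carry(b5,right), robot_in(rmD)}
    → {ball_in(b2,rmD), carry(b5,right), robot_in(rmD)}
  through step 1 (drop(b2,rmD,left)): drop {ball_in(b2,rmD)}, keep {carry(b5,right), robot_in(rmD)}, require {carry(b2,left), robot_in(rmD)}
    → {carry(b2,left), carry(b5,right), robot_in(rmD)}

== RESULT ==
["carry(b2,left)", "carry(b5,right)", "robot_in(rmD)"]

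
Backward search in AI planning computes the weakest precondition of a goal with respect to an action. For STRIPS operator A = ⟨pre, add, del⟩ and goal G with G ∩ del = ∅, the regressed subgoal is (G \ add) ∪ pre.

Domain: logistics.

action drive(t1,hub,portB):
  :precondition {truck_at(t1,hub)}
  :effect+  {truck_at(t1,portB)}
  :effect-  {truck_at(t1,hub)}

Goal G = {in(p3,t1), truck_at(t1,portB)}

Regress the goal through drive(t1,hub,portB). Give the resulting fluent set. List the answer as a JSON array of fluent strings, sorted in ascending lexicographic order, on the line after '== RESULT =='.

Regress:
  G ∩ del = {}  (empty — regression defined)
  G \ add = {in(p3,t1), truck_at(t1,portB)} \ {truck_at(t1,portB)} = {in(p3,t1)}
  ∪ pre   = {in(p3,t1)} ∪ {truck_at(t1,hub)}
          = {in(p3,t1), truck_at(t1,hub)}

== RESULT ==
["in(p3,t1)", "truck_at(t1,hub)"]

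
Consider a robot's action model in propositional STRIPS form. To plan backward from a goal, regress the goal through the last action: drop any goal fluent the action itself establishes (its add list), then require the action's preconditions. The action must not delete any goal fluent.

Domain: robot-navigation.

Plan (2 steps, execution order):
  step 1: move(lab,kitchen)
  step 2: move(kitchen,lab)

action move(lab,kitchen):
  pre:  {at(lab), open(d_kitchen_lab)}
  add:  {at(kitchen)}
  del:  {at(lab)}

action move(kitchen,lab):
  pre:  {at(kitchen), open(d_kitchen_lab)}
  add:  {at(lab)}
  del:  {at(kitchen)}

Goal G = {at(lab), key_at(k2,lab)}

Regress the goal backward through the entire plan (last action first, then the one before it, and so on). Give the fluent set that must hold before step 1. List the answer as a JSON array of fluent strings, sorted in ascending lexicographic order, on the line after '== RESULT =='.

Regress step by step:
  through step 2 (move(kitchen,lab)): drop {at(lab)}, keep {key_at(k2,lab)}, require {at(kitchen), open(d_kitchen_lab)}
    → {at(kitchen), key_at(k2,lab), open(d_kitchen_lab)}
  through step 1 (move(lab,kitchen)): drop {at(kitchen)}, keep {key_at(k2,lab), open(d_kitchen_lab)}, require {at(lab), open(d_kitchen_lab)}
    → {at(lab), key_at(k2,lab), open(d_kitchen_lab)}

== RESULT ==
["at(lab)", "key_at(k2,lab)", "open(d_kitchen_lab)"]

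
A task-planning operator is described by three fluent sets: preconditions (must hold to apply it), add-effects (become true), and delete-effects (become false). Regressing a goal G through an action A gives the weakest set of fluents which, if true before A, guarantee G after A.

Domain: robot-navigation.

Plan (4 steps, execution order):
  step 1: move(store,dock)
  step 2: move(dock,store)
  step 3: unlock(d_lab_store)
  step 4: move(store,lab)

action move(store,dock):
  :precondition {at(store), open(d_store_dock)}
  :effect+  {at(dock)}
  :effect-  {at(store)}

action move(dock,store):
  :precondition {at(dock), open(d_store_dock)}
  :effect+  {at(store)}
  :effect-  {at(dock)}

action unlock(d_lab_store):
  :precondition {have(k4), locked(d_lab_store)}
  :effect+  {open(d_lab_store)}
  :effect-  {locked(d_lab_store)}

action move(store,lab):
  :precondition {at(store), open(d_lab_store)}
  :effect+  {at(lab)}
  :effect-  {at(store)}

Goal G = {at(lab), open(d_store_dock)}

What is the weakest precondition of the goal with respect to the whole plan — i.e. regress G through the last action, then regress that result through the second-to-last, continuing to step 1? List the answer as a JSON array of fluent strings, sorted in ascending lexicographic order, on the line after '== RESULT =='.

Work backward from the goal:
  through step 4 (move(store,lab)): drop {at(lab)}, keep {open(d_store_dock)}, require {at(store), open(d_lab_store)}
    → {at(store), open(d_lab_store), open(d_store_dock)}
  through step 3 (unlock(d_lab_store)): drop {open(d_lab_store)}, keep {at(store), open(d_store_dock)}, require {have(k4), locked(d_lab_store)}
    → {at(store), have(k4), locked(d_lab_store), open(d_store_dock)}
  through step 2 (move(dock,store)): drop {at(store)}, keep {have(k4), locked(d_lab_store), open(d_store_dock)}, require {at(dock), open(d_store_dock)}
    → {at(dock), have(k4), locked(d_lab_store), open(d_store_dock)}
  through step 1 (move(store,dock)): drop {at(dock)}, keep {have(k4), locked(d_lab_store), open(d_store_dock)}, require {at(store), open(d_store_dock)}
    → {at(store), have(k4), locked(d_lab_store), open(d_store_dock)}

== RESULT ==
["at(store)", "have(k4)", "locked(d_lab_store)", "open(d_store_dock)"]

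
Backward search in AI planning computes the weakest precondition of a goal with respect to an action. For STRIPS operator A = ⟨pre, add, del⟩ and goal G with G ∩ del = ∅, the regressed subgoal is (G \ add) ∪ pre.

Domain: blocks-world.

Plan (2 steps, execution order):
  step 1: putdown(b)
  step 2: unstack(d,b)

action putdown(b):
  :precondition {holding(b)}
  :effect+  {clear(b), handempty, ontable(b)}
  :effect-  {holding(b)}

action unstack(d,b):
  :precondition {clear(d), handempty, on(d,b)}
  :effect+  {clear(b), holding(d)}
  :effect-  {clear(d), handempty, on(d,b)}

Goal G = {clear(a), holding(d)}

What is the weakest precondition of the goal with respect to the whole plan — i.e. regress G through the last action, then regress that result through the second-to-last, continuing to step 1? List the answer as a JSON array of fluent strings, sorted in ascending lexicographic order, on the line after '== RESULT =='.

Regress step by step:
  through step 2 (unstack(d,b)): drop {holding(d)}, keep {clear(a)}, require {clear(d), handempty, on(d,b)}
    → {clear(a), clear(d), handempty, on(d,b)}
  through step 1 (putdown(b)): drop {handempty}, keep {clear(a), clear(d), on(d,b)}, require {holding(b)}
    → {clear(a), clear(d), holding(b), on(d,b)}

== RESULT ==
["clear(a)", "clear(d)", "holding(b)", "on(d,b)"]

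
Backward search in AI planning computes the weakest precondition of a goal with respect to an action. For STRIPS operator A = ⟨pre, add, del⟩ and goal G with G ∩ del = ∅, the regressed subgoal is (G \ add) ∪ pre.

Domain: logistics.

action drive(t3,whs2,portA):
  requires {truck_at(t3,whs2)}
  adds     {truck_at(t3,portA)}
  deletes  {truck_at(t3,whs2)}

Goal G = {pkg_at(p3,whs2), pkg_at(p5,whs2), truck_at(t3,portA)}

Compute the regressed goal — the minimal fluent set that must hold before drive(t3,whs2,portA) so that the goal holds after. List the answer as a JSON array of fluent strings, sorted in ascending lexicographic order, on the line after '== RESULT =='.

Regress:
  G ∩ del = {}  (empty — regression defined)
  G \ add = {pkg_at(p3,whs2), pkg_at(p5,whs2), truck_at(t3,portA)} \ {truck_at(t3,portA)} = {pkg_at(p3,whs2), pkg_at(p5,whs2)}
  ∪ pre   = {pkg_at(p3,whs2), pkg_at(p5,whs2)} ∪ {truck_at(t3,whs2)}
          = {pkg_at(p3,whs2), pkg_at(p5,whs2), truck_at(t3,whs2)}

== RESULT ==
["pkg_at(p3,whs2)", "pkg_at(p5,whs2)", "truck_at(t3,whs2)"]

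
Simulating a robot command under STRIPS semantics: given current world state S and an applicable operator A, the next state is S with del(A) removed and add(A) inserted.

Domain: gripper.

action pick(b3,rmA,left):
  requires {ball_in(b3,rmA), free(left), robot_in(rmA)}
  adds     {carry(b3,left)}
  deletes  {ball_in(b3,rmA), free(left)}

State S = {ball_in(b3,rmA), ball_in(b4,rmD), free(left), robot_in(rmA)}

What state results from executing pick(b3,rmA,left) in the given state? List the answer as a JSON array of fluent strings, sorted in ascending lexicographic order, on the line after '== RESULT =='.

Compute (S \ del) ∪ add:
  pre ⊆ S: {ball_in(b3,rmA), free(left), robot_in(rmA)} ⊆ S  — applicable
  S \ del = {ball_in(b4,rmD), robot_in(rmA)}
  ∪ add   = {ball_in(b4,rmD), carry(b3,left), robot_in(rmA)}

== RESULT ==
["ball_in(b4,rmD)", "carry(b3,left)", "robot_in(rmA)"]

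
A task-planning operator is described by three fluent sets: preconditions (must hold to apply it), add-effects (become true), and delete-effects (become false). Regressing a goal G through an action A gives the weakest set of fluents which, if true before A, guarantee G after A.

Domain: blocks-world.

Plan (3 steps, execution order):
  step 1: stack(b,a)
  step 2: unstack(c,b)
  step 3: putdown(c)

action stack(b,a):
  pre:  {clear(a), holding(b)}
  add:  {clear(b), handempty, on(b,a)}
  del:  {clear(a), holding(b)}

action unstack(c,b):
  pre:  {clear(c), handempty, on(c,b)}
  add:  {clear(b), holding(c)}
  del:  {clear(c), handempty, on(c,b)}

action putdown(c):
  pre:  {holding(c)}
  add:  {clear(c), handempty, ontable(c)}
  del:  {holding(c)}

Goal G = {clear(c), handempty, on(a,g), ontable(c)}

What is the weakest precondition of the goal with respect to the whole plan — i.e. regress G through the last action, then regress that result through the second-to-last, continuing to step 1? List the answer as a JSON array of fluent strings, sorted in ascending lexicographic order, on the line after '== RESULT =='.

Work backward from the goal:
  through step 3 (putdown(c)): drop {clear(c), handempty, ontable(c)}, keep {on(a,g)}, require {holding(c)}
    → {holding(c), on(a,g)}
  through step 2 (unstack(c,b)): drop {holding(c)}, keep {on(a,g)}, require {clear(c), handempty, on(c,b)}
    → {clear(c), handempty, on(a,g), on(c,b)}
  through step 1 (stack(b,a)): drop {handempty}, keep {clear(c), on(a,g), on(c,b)}, require {clear(a), holding(b)}
    → {clear(a), clear(c), holding(b), on(a,g), on(c,b)}

== RESULT ==
["clear(a)", "clear(c)", "holding(b)", "on(a,g)", "on(c,b)"]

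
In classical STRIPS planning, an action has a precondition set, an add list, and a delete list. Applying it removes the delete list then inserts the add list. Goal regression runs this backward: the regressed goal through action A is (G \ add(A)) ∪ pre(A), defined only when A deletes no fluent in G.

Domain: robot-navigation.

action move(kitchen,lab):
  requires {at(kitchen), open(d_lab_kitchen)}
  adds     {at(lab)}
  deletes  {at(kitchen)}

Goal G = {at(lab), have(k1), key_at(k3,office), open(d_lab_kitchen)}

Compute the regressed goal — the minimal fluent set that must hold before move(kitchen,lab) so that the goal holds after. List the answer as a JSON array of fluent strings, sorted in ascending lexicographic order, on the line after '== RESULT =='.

Compute (G \ add) ∪ pre:
  G ∩ del = {}  (empty — regression defined)
  G \ add = {at(lab), have(k1), key_at(k3,office), open(d_lab_kitchen)} \ {at(lab)} = {have(k1), key_at(k3,office), open(d_lab_kitchen)}
  ∪ pre   = {have(k1), key_at(k3,office), open(d_lab_kitchen)} ∪ {at(kitchen), open(d_lab_kitchen)}
          = {at(kitchen), have(k1), key_at(k3,office), open(d_lab_kitchen)}

== RESULT ==
["at(kitchen)", "have(k1)", "key_at(k3,office)", "open(d_lab_kitchen)"]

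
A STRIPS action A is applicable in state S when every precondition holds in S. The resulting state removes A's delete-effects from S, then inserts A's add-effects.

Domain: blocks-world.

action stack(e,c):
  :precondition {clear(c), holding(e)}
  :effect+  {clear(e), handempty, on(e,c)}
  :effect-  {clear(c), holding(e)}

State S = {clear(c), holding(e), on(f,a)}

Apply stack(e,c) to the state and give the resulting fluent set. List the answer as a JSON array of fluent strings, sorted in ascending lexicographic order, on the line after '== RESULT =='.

Compute (S \ del) ∪ add:
  pre ⊆ S: {clear(c), holding(e)} ⊆ S  — applicable
  S \ del = {on(f,a)}
  ∪ add   = {clear(e), handempty, on(e,c), on(f,a)}

== RESULT ==
["clear(e)", "handempty", "on(e,c)", "on(f,a)"]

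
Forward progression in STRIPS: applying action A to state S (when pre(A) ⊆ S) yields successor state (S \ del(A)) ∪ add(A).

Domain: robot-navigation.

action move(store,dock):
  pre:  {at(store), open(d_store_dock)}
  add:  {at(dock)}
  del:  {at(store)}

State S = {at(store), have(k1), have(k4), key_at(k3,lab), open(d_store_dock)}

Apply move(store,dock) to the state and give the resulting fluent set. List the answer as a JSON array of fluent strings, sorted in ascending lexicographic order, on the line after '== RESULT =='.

Progress:
  pre ⊆ S: {at(store), open(d_store_dock)} ⊆ S  — applicable
  S \ del = {have(k1), have(k4), key_at(k3,lab), open(d_store_dock)}
  ∪ add   = {at(dock), have(k1), have(k4), key_at(k3,lab), open(d_store_dock)}

== RESULT ==
["at(dock)", "have(k1)", "have(k4)", "key_at(k3,lab)", "open(d_store_dock)"]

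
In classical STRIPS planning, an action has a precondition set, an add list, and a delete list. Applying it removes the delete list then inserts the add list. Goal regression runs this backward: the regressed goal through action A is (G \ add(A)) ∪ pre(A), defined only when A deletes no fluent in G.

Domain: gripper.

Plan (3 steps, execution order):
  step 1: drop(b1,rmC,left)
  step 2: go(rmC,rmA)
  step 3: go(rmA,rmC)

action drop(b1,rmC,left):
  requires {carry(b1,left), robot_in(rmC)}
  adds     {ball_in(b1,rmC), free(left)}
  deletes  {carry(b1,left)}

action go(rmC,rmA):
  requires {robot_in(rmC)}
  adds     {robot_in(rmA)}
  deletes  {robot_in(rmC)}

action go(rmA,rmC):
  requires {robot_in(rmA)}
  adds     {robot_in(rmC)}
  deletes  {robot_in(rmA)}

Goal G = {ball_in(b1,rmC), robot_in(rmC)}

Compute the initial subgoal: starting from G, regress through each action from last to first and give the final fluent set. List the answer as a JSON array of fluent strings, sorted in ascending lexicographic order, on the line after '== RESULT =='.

Work backward from the goal:
  through step 3 (go(rmA,rmC)): drop {robot_in(rmC)}, keep {ball_in(b1,rmC)}, require {robot_in(rmA)}
    → {ball_in(b1,rmC), robot_in(rmA)}
  through step 2 (go(rmC,rmA)): drop {robot_in(rmA)}, keep {ball_in(b1,rmC)}, require {robot_in(rmC)}
    → {ball_in(b1,rmC), robot_in(rmC)}
  through step 1 (drop(b1,rmC,left)): drop {ball_in(b1,rmC)}, keep {robot_in(rmC)}, require {carry(b1,left), robot_in(rmC)}
    → {carry(b1,left), robot_in(rmC)}

== RESULT ==
["carry(b1,left)", "robot_in(rmC)"]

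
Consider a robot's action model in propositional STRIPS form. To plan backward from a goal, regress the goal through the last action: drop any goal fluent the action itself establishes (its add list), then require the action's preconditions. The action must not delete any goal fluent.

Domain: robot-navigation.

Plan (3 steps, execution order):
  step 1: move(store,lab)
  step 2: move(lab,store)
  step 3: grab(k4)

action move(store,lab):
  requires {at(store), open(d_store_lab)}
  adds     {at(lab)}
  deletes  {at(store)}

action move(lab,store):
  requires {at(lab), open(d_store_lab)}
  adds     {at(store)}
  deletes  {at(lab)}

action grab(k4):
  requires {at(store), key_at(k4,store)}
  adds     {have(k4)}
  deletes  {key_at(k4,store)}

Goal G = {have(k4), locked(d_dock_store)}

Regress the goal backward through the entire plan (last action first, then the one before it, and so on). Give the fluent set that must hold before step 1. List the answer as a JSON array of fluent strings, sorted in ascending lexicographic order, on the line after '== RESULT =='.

Work backward from the goal:
  through step 3 (grab(k4)): drop {have(k4)}, keep {locked(d_dock_store)}, require {at(store), key_at(k4,store)}
    → {at(store), key_at(k4,store), locked(d_dock_store)}
  through step 2 (move(lab,store)): drop {at(store)}, keep {key_at(k4,store), locked(d_dock_store)}, require {at(lab), open(d_store_lab)}
    → {at(lab), key_at(k4,store), locked(d_dock_store), open(d_store_lab)}
  through step 1 (move(store,lab)): drop {at(lab)}, keep {key_at(k4,store), locked(d_dock_store), open(d_store_lab)}, require {at(store), open(d_store_lab)}
    → {at(store), key_at(k4,store), locked(d_dock_store), open(d_store_lab)}

== RESULT ==
["at(store)", "key_at(k4,store)", "locked(d_dock_store)", "open(d_store_lab)"]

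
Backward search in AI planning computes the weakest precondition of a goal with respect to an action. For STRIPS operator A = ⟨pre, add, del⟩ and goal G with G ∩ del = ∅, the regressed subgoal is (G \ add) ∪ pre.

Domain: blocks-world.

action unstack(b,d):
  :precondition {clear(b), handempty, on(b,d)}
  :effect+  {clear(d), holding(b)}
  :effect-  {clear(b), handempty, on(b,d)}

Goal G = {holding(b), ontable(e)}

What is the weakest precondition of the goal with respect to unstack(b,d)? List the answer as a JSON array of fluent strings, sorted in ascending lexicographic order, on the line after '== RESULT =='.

Compute (G \ add) ∪ pre:
  G ∩ del = {}  (empty — regression defined)
  G \ add = {holding(b), ontable(e)} \ {clear(d), holding(b)} = {ontable(e)}
  ∪ pre   = {ontable(e)} ∪ {clear(b), handempty, on(b,d)}
          = {clear(b), handempty, on(b,d), ontable(e)}

== RESULT ==
["clear(b)", "handempty", "on(b,d)", "ontable(e)"]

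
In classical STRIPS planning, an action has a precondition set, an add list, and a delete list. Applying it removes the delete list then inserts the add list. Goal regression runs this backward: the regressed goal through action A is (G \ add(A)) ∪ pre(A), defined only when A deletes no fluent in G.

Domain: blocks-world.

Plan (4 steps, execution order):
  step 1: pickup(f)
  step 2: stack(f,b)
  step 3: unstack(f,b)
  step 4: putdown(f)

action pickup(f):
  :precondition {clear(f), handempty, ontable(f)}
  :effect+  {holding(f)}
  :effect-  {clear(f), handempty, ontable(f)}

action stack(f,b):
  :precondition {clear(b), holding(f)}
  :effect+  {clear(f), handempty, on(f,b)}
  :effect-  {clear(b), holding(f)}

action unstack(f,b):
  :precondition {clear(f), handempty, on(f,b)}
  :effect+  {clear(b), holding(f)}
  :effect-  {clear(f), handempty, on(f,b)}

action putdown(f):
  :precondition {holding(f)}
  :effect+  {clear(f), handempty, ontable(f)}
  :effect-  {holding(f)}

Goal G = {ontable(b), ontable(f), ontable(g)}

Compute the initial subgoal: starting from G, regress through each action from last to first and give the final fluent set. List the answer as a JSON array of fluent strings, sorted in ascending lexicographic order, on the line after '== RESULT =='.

Work backward from the goal:
  through step 4 (putdown(f)): drop {ontable(f)}, keep {ontable(b), ontable(g)}, require {holding(f)}
    → {holding(f), ontable(b), ontable(g)}
  through step 3 (unstack(f,b)): drop {holding(f)}, keep {ontable(b), ontable(g)}, require {clear(f), handempty, on(f,b)}
    → {clear(f), handempty, on(f,b), ontable(b), ontable(g)}
  through step 2 (stack(f,b)): drop {clear(f), handempty, on(f,b)}, keep {ontable(b), ontable(g)}, require {clear(b), holding(f)}
    → {clear(b), holding(f), ontable(b), ontable(g)}
  through step 1 (pickup(f)): drop {holding(f)}, keep {clear(b), ontable(b), ontable(g)}, require {clear(f), handempty, ontable(f)}
    → {clear(b), clear(f), handempty, ontable(b), ontable(f), ontable(g)}

== RESULT ==
["clear(b)", "clear(f)", "handempty", "ontable(b)", "ontable(f)", "ontable(g)"]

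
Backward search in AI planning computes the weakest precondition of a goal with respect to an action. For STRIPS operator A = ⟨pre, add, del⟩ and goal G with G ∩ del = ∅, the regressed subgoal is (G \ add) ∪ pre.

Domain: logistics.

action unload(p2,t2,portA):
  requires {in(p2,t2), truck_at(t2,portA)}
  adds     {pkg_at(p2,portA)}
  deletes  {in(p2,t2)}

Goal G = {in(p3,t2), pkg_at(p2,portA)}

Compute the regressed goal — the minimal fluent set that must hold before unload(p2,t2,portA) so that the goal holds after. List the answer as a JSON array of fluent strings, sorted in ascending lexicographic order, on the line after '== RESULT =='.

Compute (G \ add) ∪ pre:
  G ∩ del = {}  (empty — regression defined)
  G \ add = {in(p3,t2), pkg_at(p2,portA)} \ {pkg_at(p2,portA)} = {in(p3,t2)}
  ∪ pre   = {in(p3,t2)} ∪ {in(p2,t2), truck_at(t2,portA)}
          = {in(p2,t2), in(p3,t2), truck_at(t2,portA)}

== RESULT ==
["in(p2,t2)", "in(p3,t2)", "truck_at(t2,portA)"]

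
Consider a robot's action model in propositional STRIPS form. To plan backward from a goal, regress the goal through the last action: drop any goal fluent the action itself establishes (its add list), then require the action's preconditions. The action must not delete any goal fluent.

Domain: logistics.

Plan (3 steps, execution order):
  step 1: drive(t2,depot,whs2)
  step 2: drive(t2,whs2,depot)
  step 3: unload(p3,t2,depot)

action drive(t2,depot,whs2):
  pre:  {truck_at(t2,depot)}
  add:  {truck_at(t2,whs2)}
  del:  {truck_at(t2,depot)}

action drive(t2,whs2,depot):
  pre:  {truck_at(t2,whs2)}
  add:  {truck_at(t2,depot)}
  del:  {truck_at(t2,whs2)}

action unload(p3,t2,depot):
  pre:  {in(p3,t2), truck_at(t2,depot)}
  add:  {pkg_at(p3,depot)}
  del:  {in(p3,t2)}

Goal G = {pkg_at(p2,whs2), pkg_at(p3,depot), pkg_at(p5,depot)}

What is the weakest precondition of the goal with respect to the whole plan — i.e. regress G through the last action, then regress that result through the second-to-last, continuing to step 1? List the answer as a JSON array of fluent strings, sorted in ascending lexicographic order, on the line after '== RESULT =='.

Work backward from the goal:
  through step 3 (unload(p3,t2,depot)): drop {pkg_at(p3,depot)}, keep {pkg_at(p2,whs2), pkg_at(p5,depot)}, require {in(p3,t2), truck_at(t2,depot)}
    → {in(p3,t2), pkg_at(p2,whs2), pkg_at(p5,depot), truck_at(t2,depot)}
  through step 2 (drive(t2,whs2,depot)): drop {truck_at(t2,depot)}, keep {in(p3,t2), pkg_at(p2,whs2), pkg_at(p5,depot)}, require {truck_at(t2,whs2)}
    → {in(p3,t2), pkg_at(p2,whs2), pkg_at(p5,depot), truck_at(t2,whs2)}
  through step 1 (drive(t2,depot,whs2)): drop {truck_at(t2,whs2)}, keep {in(p3,t2), pkg_at(p2,whs2), pkg_at(p5,depot)}, require {truck_at(t2,depot)}
    → {in(p3,t2), pkg_at(p2,whs2), pkg_at(p5,depot), truck_at(t2,depot)}

== RESULT ==
["in(p3,t2)", "pkg_at(p2,whs2)", "pkg_at(p5,depot)", "truck_at(t2,depot)"]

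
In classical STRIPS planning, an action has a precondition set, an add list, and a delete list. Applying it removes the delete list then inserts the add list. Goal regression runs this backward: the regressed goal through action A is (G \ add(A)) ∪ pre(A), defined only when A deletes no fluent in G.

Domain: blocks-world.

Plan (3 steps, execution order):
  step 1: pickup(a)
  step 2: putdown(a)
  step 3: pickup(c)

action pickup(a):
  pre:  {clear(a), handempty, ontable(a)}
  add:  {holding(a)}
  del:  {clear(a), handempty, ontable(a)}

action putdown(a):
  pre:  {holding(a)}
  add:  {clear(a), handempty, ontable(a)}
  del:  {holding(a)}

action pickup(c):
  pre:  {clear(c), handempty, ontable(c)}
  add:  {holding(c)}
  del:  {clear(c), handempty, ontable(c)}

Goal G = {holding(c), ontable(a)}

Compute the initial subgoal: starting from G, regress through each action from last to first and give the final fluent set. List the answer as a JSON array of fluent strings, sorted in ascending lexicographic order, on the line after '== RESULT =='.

Work backward from the goal:
  through step 3 (pickup(c)): drop {holding(c)}, keep {ontable(a)}, require {clear(c), handempty, ontable(c)}
    → {clear(c), handempty, ontable(a), ontable(c)}
  through step 2 (putdown(a)): drop {handempty, ontable(a)}, keep {clear(c), ontable(c)}, require {holding(a)}
    → {clear(c), holding(a), ontable(c)}
  through step 1 (pickup(a)): drop {holding(a)}, keep {clear(c), ontable(c)}, require {clear(a), handempty, ontable(a)}
    → {clear(a), clear(c), handempty, ontable(a), ontable(c)}

== RESULT ==
["clear(a)", "clear(c)", "handempty", "ontable(a)", "ontable(c)"]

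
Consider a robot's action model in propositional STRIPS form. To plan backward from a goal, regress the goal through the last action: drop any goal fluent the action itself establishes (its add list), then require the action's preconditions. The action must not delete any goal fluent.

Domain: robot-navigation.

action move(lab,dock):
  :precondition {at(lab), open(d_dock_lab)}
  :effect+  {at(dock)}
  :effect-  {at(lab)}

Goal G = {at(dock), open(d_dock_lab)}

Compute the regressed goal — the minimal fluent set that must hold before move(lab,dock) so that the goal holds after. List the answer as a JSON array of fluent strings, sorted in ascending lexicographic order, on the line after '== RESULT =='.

Compute (G \ add) ∪ pre:
  G ∩ del = {}  (empty — regression defined)
  G \ add = {at(dock), open(d_dock_lab)} \ {at(dock)} = {open(d_dock_lab)}
  ∪ pre   = {open(d_dock_lab)} ∪ {at(lab), open(d_dock_lab)}
          = {at(lab), open(d_dock_lab)}

== RESULT ==
["at(lab)", "open(d_dock_lab)"]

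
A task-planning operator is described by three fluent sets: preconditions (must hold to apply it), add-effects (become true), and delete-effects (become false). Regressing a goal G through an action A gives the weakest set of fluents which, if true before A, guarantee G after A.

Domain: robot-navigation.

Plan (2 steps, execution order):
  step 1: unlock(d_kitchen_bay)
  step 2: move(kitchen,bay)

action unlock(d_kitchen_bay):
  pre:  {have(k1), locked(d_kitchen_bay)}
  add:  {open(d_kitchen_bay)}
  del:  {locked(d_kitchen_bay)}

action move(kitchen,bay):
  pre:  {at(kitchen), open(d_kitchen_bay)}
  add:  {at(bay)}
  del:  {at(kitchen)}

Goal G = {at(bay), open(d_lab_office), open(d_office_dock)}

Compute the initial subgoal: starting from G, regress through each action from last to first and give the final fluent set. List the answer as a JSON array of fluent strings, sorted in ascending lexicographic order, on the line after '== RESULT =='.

Regress step by step:
  through step 2 (move(kitchen,bay)): drop {at(bay)}, keep {open(d_lab_office), open(d_office_dock)}, require {at(kitchen), open(d_kitchen_bay)}
    → {at(kitchen), open(d_kitchen_bay), open(d_lab_office), open(d_office_dock)}
  through step 1 (unlock(d_kitchen_bay)): drop {open(d_kitchen_bay)}, keep {at(kitchen), open(d_lab_office), open(d_office_dock)}, require {have(k1), locked(d_kitchen_bay)}
    → {at(kitchen), have(k1), locked(d_kitchen_bay), open(d_lab_office), open(d_office_dock)}

== RESULT ==
["at(kitchen)", "have(k1)", "locked(d_kitchen_bay)", "open(d_lab_office)", "open(d_office_dock)"]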